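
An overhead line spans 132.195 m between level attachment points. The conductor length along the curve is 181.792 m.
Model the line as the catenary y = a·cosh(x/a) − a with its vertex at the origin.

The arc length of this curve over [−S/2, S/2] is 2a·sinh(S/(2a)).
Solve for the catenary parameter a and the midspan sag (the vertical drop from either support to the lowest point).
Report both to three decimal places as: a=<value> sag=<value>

seed: a₀ = √(S³/(24(L−S))) = √(132.195³/(24·49.597)) = 44.054393
iter 1: u=1.500361  f(a)=+5.891e+00  f'(a)=-2.801e+00  a ← 44.054393 − (+5.891e+00/-2.801e+00) = 46.157621
iter 2: u=1.431995  f(a)=+4.482e-01  f'(a)=-2.390e+00  a ← 46.157621 − (+4.482e-01/-2.390e+00) = 46.345162
iter 3: u=1.426201  f(a)=+3.065e-03  f'(a)=-2.357e+00  a ← 46.345162 − (+3.065e-03/-2.357e+00) = 46.346463
iter 4: u=1.426161  f(a)=+1.456e-07  f'(a)=-2.357e+00  a ← 46.346463 − (+1.456e-07/-2.357e+00) = 46.346463
iter 5: u=1.426161  f(a)=+0.000e+00  f'(a)=-2.357e+00  a ← 46.346463 − (+0.000e+00/-2.357e+00) = 46.346463
converged: |Δa| < 1e-12 after 5 iterations
sag = a·(cosh(S/(2a)) − 1) = 46.346463·(cosh(1.426161) − 1) = 55.683324
T_max/T_min = cosh(S/(2a)) = 2.201458

a=46.346 sag=55.683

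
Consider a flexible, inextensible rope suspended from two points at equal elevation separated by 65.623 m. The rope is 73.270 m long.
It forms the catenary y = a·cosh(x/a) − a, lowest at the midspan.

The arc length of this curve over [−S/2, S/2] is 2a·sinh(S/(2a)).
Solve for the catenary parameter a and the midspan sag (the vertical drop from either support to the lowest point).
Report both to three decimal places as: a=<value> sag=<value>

seed: a₀ = √(S³/(24(L−S))) = √(65.623³/(24·7.647)) = 39.240357
iter 1: u=0.836167  f(a)=+2.718e-01  f'(a)=-4.177e-01  a ← 39.240357 − (+2.718e-01/-4.177e-01) = 39.891133
iter 2: u=0.822526  f(a)=+6.910e-03  f'(a)=-3.967e-01  a ← 39.891133 − (+6.910e-03/-3.967e-01) = 39.908551
iter 3: u=0.822167  f(a)=+4.723e-06  f'(a)=-3.962e-01  a ← 39.908551 − (+4.723e-06/-3.962e-01) = 39.908563
iter 4: u=0.822167  f(a)=+2.203e-12  f'(a)=-3.962e-01  a ← 39.908563 − (+2.203e-12/-3.962e-01) = 39.908563
converged: |Δa| < 1e-12 after 4 iterations
sag = a·(cosh(S/(2a)) − 1) = 39.908563·(cosh(0.822167) − 1) = 14.265385
T_max/T_min = cosh(S/(2a)) = 1.357452

a=39.909 sag=14.265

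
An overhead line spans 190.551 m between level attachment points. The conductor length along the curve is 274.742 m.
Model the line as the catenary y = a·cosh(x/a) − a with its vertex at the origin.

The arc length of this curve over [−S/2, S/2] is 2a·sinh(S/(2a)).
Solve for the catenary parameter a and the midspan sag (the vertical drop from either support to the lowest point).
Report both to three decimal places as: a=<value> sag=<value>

seed: a₀ = √(S³/(24(L−S))) = √(190.551³/(24·84.191)) = 58.516507
iter 1: u=1.628182  f(a)=+1.189e+01  f'(a)=-3.716e+00  a ← 58.516507 − (+1.189e+01/-3.716e+00) = 61.716096
iter 2: u=1.543771  f(a)=+1.045e+00  f'(a)=-3.089e+00  a ← 61.716096 − (+1.045e+00/-3.089e+00) = 62.054320
iter 3: u=1.535356  f(a)=+9.786e-03  f'(a)=-3.032e+00  a ← 62.054320 − (+9.786e-03/-3.032e+00) = 62.057548
iter 4: u=1.535277  f(a)=+8.762e-07  f'(a)=-3.031e+00  a ← 62.057548 − (+8.762e-07/-3.031e+00) = 62.057548
iter 5: u=1.535277  f(a)=+5.684e-14  f'(a)=-3.031e+00  a ← 62.057548 − (+5.684e-14/-3.031e+00) = 62.057548
converged: |Δa| < 1e-12 after 5 iterations
sag = a·(cosh(S/(2a)) − 1) = 62.057548·(cosh(1.535277) − 1) = 88.680406
T_max/T_min = cosh(S/(2a)) = 2.429003

a=62.058 sag=88.680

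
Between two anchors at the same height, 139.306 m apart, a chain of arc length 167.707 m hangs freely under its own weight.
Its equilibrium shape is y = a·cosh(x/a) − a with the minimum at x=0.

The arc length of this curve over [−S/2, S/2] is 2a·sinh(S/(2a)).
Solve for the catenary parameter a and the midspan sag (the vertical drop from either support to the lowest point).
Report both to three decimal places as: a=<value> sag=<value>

seed: a₀ = √(S³/(24(L−S))) = √(139.306³/(24·28.401)) = 62.977048
iter 1: u=1.106006  f(a)=+1.789e+00  f'(a)=-1.017e+00  a ← 62.977048 − (+1.789e+00/-1.017e+00) = 64.735326
iter 2: u=1.075966  f(a)=+7.764e-02  f'(a)=-9.306e-01  a ← 64.735326 − (+7.764e-02/-9.306e-01) = 64.818751
iter 3: u=1.074581  f(a)=+1.610e-04  f'(a)=-9.268e-01  a ← 64.818751 − (+1.610e-04/-9.268e-01) = 64.818925
iter 4: u=1.074578  f(a)=+6.955e-10  f'(a)=-9.268e-01  a ← 64.818925 − (+6.955e-10/-9.268e-01) = 64.818925
iter 5: u=1.074578  f(a)=-2.842e-14  f'(a)=-9.268e-01  a ← 64.818925 − (-2.842e-14/-9.268e-01) = 64.818925
converged: |Δa| < 1e-12 after 5 iterations
sag = a·(cosh(S/(2a)) − 1) = 64.818925·(cosh(1.074578) − 1) = 41.166463
T_max/T_min = cosh(S/(2a)) = 1.635099

a=64.819 sag=41.166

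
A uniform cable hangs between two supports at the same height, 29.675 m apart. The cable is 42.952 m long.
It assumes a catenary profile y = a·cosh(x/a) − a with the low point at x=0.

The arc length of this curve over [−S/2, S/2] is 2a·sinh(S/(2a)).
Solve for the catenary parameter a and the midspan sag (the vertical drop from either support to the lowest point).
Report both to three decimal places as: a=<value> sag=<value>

seed: a₀ = √(S³/(24(L−S))) = √(29.675³/(24·13.277)) = 9.055877
iter 1: u=1.638439  f(a)=+1.900e+00  f'(a)=-3.799e+00  a ← 9.055877 − (+1.900e+00/-3.799e+00) = 9.556136
iter 2: u=1.552667  f(a)=+1.688e-01  f'(a)=-3.151e+00  a ← 9.556136 − (+1.688e-01/-3.151e+00) = 9.609714
iter 3: u=1.544011  f(a)=+1.620e-03  f'(a)=-3.091e+00  a ← 9.609714 − (+1.620e-03/-3.091e+00) = 9.610238
iter 4: u=1.543926  f(a)=+1.522e-07  f'(a)=-3.090e+00  a ← 9.610238 − (+1.522e-07/-3.090e+00) = 9.610238
iter 5: u=1.543926  f(a)=-7.105e-15  f'(a)=-3.090e+00  a ← 9.610238 − (-7.105e-15/-3.090e+00) = 9.610238
converged: |Δa| < 1e-12 after 5 iterations
sag = a·(cosh(S/(2a)) − 1) = 9.610238·(cosh(1.543926) − 1) = 13.917942
T_max/T_min = cosh(S/(2a)) = 2.448241

a=9.610 sag=13.918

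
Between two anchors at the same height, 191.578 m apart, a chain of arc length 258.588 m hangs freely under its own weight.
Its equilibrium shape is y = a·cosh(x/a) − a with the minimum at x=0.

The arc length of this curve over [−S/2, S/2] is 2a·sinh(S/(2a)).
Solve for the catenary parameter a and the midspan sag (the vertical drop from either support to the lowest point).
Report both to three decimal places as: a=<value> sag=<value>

seed: a₀ = √(S³/(24(L−S))) = √(191.578³/(24·67.010)) = 66.121550
iter 1: u=1.448681  f(a)=+7.393e+00  f'(a)=-2.485e+00  a ← 66.121550 − (+7.393e+00/-2.485e+00) = 69.096286
iter 2: u=1.386312  f(a)=+5.282e-01  f'(a)=-2.142e+00  a ← 69.096286 − (+5.282e-01/-2.142e+00) = 69.342900
iter 3: u=1.381382  f(a)=+3.155e-03  f'(a)=-2.116e+00  a ← 69.342900 − (+3.155e-03/-2.116e+00) = 69.344391
iter 4: u=1.381352  f(a)=+1.140e-07  f'(a)=-2.116e+00  a ← 69.344391 − (+1.140e-07/-2.116e+00) = 69.344391
iter 5: u=1.381352  f(a)=+0.000e+00  f'(a)=-2.116e+00  a ← 69.344391 − (+0.000e+00/-2.116e+00) = 69.344391
converged: |Δa| < 1e-12 after 5 iterations
sag = a·(cosh(S/(2a)) − 1) = 69.344391·(cosh(1.381352) − 1) = 77.371604
T_max/T_min = cosh(S/(2a)) = 2.115759

a=69.344 sag=77.372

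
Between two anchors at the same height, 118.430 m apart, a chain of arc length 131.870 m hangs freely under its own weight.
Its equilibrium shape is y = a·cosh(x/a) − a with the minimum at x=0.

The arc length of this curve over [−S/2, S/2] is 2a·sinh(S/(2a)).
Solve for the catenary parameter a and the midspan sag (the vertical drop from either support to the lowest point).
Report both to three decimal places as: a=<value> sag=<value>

a=72.952 sag=25.381

seed: a₀ = √(S³/(24(L−S))) = √(118.430³/(24·13.440)) = 71.760811
iter 1: u=0.825172  f(a)=+4.651e-01  f'(a)=-4.007e-01  a ← 71.760811 − (+4.651e-01/-4.007e-01) = 72.921396
iter 2: u=0.812039  f(a)=+1.152e-02  f'(a)=-3.811e-01  a ← 72.921396 − (+1.152e-02/-3.811e-01) = 72.951632
iter 3: u=0.811702  f(a)=+7.471e-06  f'(a)=-3.806e-01  a ← 72.951632 − (+7.471e-06/-3.806e-01) = 72.951652
iter 4: u=0.811702  f(a)=+3.126e-12  f'(a)=-3.806e-01  a ← 72.951652 − (+3.126e-12/-3.806e-01) = 72.951652
converged: |Δa| < 1e-12 after 4 iterations
sag = a·(cosh(S/(2a)) − 1) = 72.951652·(cosh(0.811702) − 1) = 25.381291
T_max/T_min = cosh(S/(2a)) = 1.347919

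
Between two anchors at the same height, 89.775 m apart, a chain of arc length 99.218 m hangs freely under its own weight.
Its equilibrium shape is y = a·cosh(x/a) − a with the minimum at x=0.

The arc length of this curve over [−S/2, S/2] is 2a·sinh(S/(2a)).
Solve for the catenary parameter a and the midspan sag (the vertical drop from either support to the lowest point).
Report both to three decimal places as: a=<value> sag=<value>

seed: a₀ = √(S³/(24(L−S))) = √(89.775³/(24·9.443)) = 56.503130
iter 1: u=0.794425  f(a)=+3.025e-01  f'(a)=-3.558e-01  a ← 56.503130 − (+3.025e-01/-3.558e-01) = 57.353261
iter 2: u=0.782649  f(a)=+6.962e-03  f'(a)=-3.396e-01  a ← 57.353261 − (+6.962e-03/-3.396e-01) = 57.373762
iter 3: u=0.782370  f(a)=+3.881e-06  f'(a)=-3.392e-01  a ← 57.373762 − (+3.881e-06/-3.392e-01) = 57.373773
iter 4: u=0.782370  f(a)=+1.222e-12  f'(a)=-3.392e-01  a ← 57.373773 − (+1.222e-12/-3.392e-01) = 57.373773
converged: |Δa| < 1e-12 after 4 iterations
sag = a·(cosh(S/(2a)) − 1) = 57.373773·(cosh(0.782370) − 1) = 18.473460
T_max/T_min = cosh(S/(2a)) = 1.321984

a=57.374 sag=18.473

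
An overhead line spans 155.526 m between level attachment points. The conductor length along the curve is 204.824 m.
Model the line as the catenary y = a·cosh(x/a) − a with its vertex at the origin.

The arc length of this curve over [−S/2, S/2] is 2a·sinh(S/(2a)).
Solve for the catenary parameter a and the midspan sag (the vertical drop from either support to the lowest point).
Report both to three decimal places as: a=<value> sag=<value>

a=58.894 sag=59.244

seed: a₀ = √(S³/(24(L−S))) = √(155.526³/(24·49.298)) = 56.387681
iter 1: u=1.379078  f(a)=+4.906e+00  f'(a)=-2.104e+00  a ← 56.387681 − (+4.906e+00/-2.104e+00) = 58.718829
iter 2: u=1.324328  f(a)=+3.206e-01  f'(a)=-1.838e+00  a ← 58.718829 − (+3.206e-01/-1.838e+00) = 58.893312
iter 3: u=1.320405  f(a)=+1.581e-03  f'(a)=-1.820e+00  a ← 58.893312 − (+1.581e-03/-1.820e+00) = 58.894181
iter 4: u=1.320385  f(a)=+3.888e-08  f'(a)=-1.819e+00  a ← 58.894181 − (+3.888e-08/-1.819e+00) = 58.894181
iter 5: u=1.320385  f(a)=+5.684e-14  f'(a)=-1.819e+00  a ← 58.894181 − (+5.684e-14/-1.819e+00) = 58.894181
converged: |Δa| < 1e-12 after 5 iterations
sag = a·(cosh(S/(2a)) − 1) = 58.894181·(cosh(1.320385) − 1) = 59.244476
T_max/T_min = cosh(S/(2a)) = 2.005948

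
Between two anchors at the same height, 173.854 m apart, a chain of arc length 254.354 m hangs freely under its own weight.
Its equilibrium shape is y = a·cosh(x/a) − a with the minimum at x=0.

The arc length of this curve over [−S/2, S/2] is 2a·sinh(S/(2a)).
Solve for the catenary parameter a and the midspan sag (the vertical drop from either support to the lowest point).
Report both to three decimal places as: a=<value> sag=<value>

a=55.447 sag=83.292

seed: a₀ = √(S³/(24(L−S))) = √(173.854³/(24·80.500)) = 52.152300
iter 1: u=1.666791  f(a)=+1.195e+01  f'(a)=-4.034e+00  a ← 52.152300 − (+1.195e+01/-4.034e+00) = 55.114627
iter 2: u=1.577204  f(a)=+1.094e+00  f'(a)=-3.327e+00  a ← 55.114627 − (+1.094e+00/-3.327e+00) = 55.443440
iter 3: u=1.567850  f(a)=+1.120e-02  f'(a)=-3.259e+00  a ← 55.443440 − (+1.120e-02/-3.259e+00) = 55.446878
iter 4: u=1.567753  f(a)=+1.202e-06  f'(a)=-3.258e+00  a ← 55.446878 − (+1.202e-06/-3.258e+00) = 55.446878
iter 5: u=1.567753  f(a)=+0.000e+00  f'(a)=-3.258e+00  a ← 55.446878 − (+0.000e+00/-3.258e+00) = 55.446878
converged: |Δa| < 1e-12 after 5 iterations
sag = a·(cosh(S/(2a)) − 1) = 55.446878·(cosh(1.567753) − 1) = 83.291529
T_max/T_min = cosh(S/(2a)) = 2.502186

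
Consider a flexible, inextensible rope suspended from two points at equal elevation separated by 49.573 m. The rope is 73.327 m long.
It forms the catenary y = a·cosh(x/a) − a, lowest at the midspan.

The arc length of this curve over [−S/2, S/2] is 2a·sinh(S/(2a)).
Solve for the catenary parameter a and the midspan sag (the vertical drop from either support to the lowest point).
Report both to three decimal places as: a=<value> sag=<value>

a=15.571 sag=24.262

seed: a₀ = √(S³/(24(L−S))) = √(49.573³/(24·23.754)) = 14.618197
iter 1: u=1.695592  f(a)=+3.658e+00  f'(a)=-4.286e+00  a ← 14.618197 − (+3.658e+00/-4.286e+00) = 15.471773
iter 2: u=1.602047  f(a)=+3.449e-01  f'(a)=-3.512e+00  a ← 15.471773 − (+3.449e-01/-3.512e+00) = 15.569962
iter 3: u=1.591944  f(a)=+3.770e-03  f'(a)=-3.436e+00  a ← 15.569962 − (+3.770e-03/-3.436e+00) = 15.571059
iter 4: u=1.591831  f(a)=+4.614e-07  f'(a)=-3.435e+00  a ← 15.571059 − (+4.614e-07/-3.435e+00) = 15.571059
iter 5: u=1.591831  f(a)=+0.000e+00  f'(a)=-3.435e+00  a ← 15.571059 − (+0.000e+00/-3.435e+00) = 15.571059
converged: |Δa| < 1e-12 after 5 iterations
sag = a·(cosh(S/(2a)) − 1) = 15.571059·(cosh(1.591831) − 1) = 24.261969
T_max/T_min = cosh(S/(2a)) = 2.558145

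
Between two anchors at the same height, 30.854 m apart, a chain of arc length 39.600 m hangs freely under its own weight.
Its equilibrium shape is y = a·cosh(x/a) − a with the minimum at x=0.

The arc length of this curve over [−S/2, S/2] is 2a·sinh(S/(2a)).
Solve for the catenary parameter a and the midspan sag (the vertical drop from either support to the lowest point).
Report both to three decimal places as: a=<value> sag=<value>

a=12.303 sag=11.008

seed: a₀ = √(S³/(24(L−S))) = √(30.854³/(24·8.746)) = 11.829240
iter 1: u=1.304141  f(a)=+7.746e-01  f'(a)=-1.746e+00  a ← 11.829240 − (+7.746e-01/-1.746e+00) = 12.272886
iter 2: u=1.256999  f(a)=+4.571e-02  f'(a)=-1.545e+00  a ← 12.272886 − (+4.571e-02/-1.545e+00) = 12.302463
iter 3: u=1.253977  f(a)=+1.812e-04  f'(a)=-1.533e+00  a ← 12.302463 − (+1.812e-04/-1.533e+00) = 12.302581
iter 4: u=1.253965  f(a)=+2.875e-09  f'(a)=-1.533e+00  a ← 12.302581 − (+2.875e-09/-1.533e+00) = 12.302581
iter 5: u=1.253965  f(a)=+7.105e-15  f'(a)=-1.533e+00  a ← 12.302581 − (+7.105e-15/-1.533e+00) = 12.302581
converged: |Δa| < 1e-12 after 5 iterations
sag = a·(cosh(S/(2a)) − 1) = 12.302581·(cosh(1.253965) − 1) = 11.008221
T_max/T_min = cosh(S/(2a)) = 1.894790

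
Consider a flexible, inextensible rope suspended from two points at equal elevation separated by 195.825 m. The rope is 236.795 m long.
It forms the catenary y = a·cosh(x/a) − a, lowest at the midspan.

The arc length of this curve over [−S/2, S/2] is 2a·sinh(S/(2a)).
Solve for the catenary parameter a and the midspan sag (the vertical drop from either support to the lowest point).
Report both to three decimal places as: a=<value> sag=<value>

a=90.010 sag=58.717

seed: a₀ = √(S³/(24(L−S))) = √(195.825³/(24·40.970)) = 87.390374
iter 1: u=1.120404  f(a)=+2.650e+00  f'(a)=-1.061e+00  a ← 87.390374 − (+2.650e+00/-1.061e+00) = 89.888364
iter 2: u=1.089268  f(a)=+1.179e-01  f'(a)=-9.683e-01  a ← 89.888364 − (+1.179e-01/-9.683e-01) = 90.010083
iter 3: u=1.087795  f(a)=+2.572e-04  f'(a)=-9.641e-01  a ← 90.010083 − (+2.572e-04/-9.641e-01) = 90.010350
iter 4: u=1.087792  f(a)=+1.231e-09  f'(a)=-9.640e-01  a ← 90.010350 − (+1.231e-09/-9.640e-01) = 90.010350
iter 5: u=1.087792  f(a)=-2.842e-14  f'(a)=-9.640e-01  a ← 90.010350 − (-2.842e-14/-9.640e-01) = 90.010350
converged: |Δa| < 1e-12 after 5 iterations
sag = a·(cosh(S/(2a)) − 1) = 90.010350·(cosh(1.087792) − 1) = 58.717022
T_max/T_min = cosh(S/(2a)) = 1.652336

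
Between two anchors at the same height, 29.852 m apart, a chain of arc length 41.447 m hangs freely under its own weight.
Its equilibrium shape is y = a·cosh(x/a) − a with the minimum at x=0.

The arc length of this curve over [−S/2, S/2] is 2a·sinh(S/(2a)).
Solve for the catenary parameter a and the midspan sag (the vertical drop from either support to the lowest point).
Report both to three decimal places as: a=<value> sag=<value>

seed: a₀ = √(S³/(24(L−S))) = √(29.852³/(24·11.595)) = 9.777305
iter 1: u=1.526597  f(a)=+1.429e+00  f'(a)=-2.973e+00  a ← 9.777305 − (+1.429e+00/-2.973e+00) = 10.257876
iter 2: u=1.455077  f(a)=+1.121e-01  f'(a)=-2.523e+00  a ← 10.257876 − (+1.121e-01/-2.523e+00) = 10.302301
iter 3: u=1.448803  f(a)=+8.197e-04  f'(a)=-2.486e+00  a ← 10.302301 − (+8.197e-04/-2.486e+00) = 10.302631
iter 4: u=1.448756  f(a)=+4.455e-08  f'(a)=-2.486e+00  a ← 10.302631 − (+4.455e-08/-2.486e+00) = 10.302631
iter 5: u=1.448756  f(a)=+7.105e-15  f'(a)=-2.486e+00  a ← 10.302631 − (+7.105e-15/-2.486e+00) = 10.302631
converged: |Δa| < 1e-12 after 5 iterations
sag = a·(cosh(S/(2a)) − 1) = 10.302631·(cosh(1.448756) − 1) = 12.840568
T_max/T_min = cosh(S/(2a)) = 2.246339

a=10.303 sag=12.841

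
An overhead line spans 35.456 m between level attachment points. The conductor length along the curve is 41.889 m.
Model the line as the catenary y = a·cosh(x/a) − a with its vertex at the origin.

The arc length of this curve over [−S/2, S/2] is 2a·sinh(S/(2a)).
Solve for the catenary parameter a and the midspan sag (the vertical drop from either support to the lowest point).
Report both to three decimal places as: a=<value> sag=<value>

a=17.435 sag=9.816

seed: a₀ = √(S³/(24(L−S))) = √(35.456³/(24·6.433)) = 16.991128
iter 1: u=1.043368  f(a)=+3.594e-01  f'(a)=-8.429e-01  a ← 16.991128 − (+3.594e-01/-8.429e-01) = 17.417464
iter 2: u=1.017829  f(a)=+1.397e-02  f'(a)=-7.785e-01  a ← 17.417464 − (+1.397e-02/-7.785e-01) = 17.435409
iter 3: u=1.016781  f(a)=+2.300e-05  f'(a)=-7.760e-01  a ← 17.435409 − (+2.300e-05/-7.760e-01) = 17.435438
iter 4: u=1.016780  f(a)=+6.261e-11  f'(a)=-7.760e-01  a ← 17.435438 − (+6.261e-11/-7.760e-01) = 17.435438
iter 5: u=1.016780  f(a)=+0.000e+00  f'(a)=-7.760e-01  a ← 17.435438 − (+0.000e+00/-7.760e-01) = 17.435438
converged: |Δa| < 1e-12 after 5 iterations
sag = a·(cosh(S/(2a)) − 1) = 17.435438·(cosh(1.016780) − 1) = 9.816471
T_max/T_min = cosh(S/(2a)) = 1.563018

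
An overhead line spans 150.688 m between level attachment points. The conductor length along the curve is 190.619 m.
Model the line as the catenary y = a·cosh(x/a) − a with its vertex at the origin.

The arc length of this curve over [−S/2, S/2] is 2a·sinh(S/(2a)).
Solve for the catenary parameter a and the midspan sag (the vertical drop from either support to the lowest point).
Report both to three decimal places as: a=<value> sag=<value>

a=61.996 sag=51.703

seed: a₀ = √(S³/(24(L−S))) = √(150.688³/(24·39.931)) = 59.752666
iter 1: u=1.260931  f(a)=+3.297e+00  f'(a)=-1.561e+00  a ← 59.752666 − (+3.297e+00/-1.561e+00) = 61.864306
iter 2: u=1.217891  f(a)=+1.829e-01  f'(a)=-1.393e+00  a ← 61.864306 − (+1.829e-01/-1.393e+00) = 61.995602
iter 3: u=1.215312  f(a)=+6.354e-04  f'(a)=-1.383e+00  a ← 61.995602 − (+6.354e-04/-1.383e+00) = 61.996062
iter 4: u=1.215303  f(a)=+7.730e-09  f'(a)=-1.383e+00  a ← 61.996062 − (+7.730e-09/-1.383e+00) = 61.996062
iter 5: u=1.215303  f(a)=-2.842e-14  f'(a)=-1.383e+00  a ← 61.996062 − (-2.842e-14/-1.383e+00) = 61.996062
converged: |Δa| < 1e-12 after 5 iterations
sag = a·(cosh(S/(2a)) − 1) = 61.996062·(cosh(1.215303) − 1) = 51.702718
T_max/T_min = cosh(S/(2a)) = 1.833968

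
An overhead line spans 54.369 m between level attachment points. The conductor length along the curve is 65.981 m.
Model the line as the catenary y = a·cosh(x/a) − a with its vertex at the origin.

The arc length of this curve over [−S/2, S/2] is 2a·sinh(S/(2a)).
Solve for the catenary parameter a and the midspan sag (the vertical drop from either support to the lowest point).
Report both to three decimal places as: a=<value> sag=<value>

seed: a₀ = √(S³/(24(L−S))) = √(54.369³/(24·11.612)) = 24.014187
iter 1: u=1.132018  f(a)=+7.671e-01  f'(a)=-1.097e+00  a ← 24.014187 − (+7.671e-01/-1.097e+00) = 24.713590
iter 2: u=1.099982  f(a)=+3.479e-02  f'(a)=-9.994e-01  a ← 24.713590 − (+3.479e-02/-9.994e-01) = 24.748401
iter 3: u=1.098435  f(a)=+7.908e-05  f'(a)=-9.949e-01  a ← 24.748401 − (+7.908e-05/-9.949e-01) = 24.748480
iter 4: u=1.098431  f(a)=+4.106e-10  f'(a)=-9.948e-01  a ← 24.748480 − (+4.106e-10/-9.948e-01) = 24.748480
iter 5: u=1.098431  f(a)=-1.421e-14  f'(a)=-9.948e-01  a ← 24.748480 − (-1.421e-14/-9.948e-01) = 24.748480
converged: |Δa| < 1e-12 after 5 iterations
sag = a·(cosh(S/(2a)) − 1) = 24.748480·(cosh(1.098431) − 1) = 16.493008
T_max/T_min = cosh(S/(2a)) = 1.666425

a=24.748 sag=16.493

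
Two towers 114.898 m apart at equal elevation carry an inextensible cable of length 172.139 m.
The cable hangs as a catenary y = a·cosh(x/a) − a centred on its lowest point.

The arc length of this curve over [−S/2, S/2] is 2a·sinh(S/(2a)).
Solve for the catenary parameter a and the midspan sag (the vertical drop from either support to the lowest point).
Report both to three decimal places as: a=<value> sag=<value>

seed: a₀ = √(S³/(24(L−S))) = √(114.898³/(24·57.241)) = 33.228404
iter 1: u=1.728912  f(a)=+9.190e+00  f'(a)=-4.591e+00  a ← 33.228404 − (+9.190e+00/-4.591e+00) = 35.229954
iter 2: u=1.630686  f(a)=+8.958e-01  f'(a)=-3.736e+00  a ← 35.229954 − (+8.958e-01/-3.736e+00) = 35.469727
iter 3: u=1.619663  f(a)=+1.054e-02  f'(a)=-3.649e+00  a ← 35.469727 − (+1.054e-02/-3.649e+00) = 35.472616
iter 4: u=1.619531  f(a)=+1.498e-06  f'(a)=-3.648e+00  a ← 35.472616 − (+1.498e-06/-3.648e+00) = 35.472616
iter 5: u=1.619531  f(a)=+2.842e-14  f'(a)=-3.648e+00  a ← 35.472616 − (+2.842e-14/-3.648e+00) = 35.472616
converged: |Δa| < 1e-12 after 5 iterations
sag = a·(cosh(S/(2a)) − 1) = 35.472616·(cosh(1.619531) − 1) = 57.620162
T_max/T_min = cosh(S/(2a)) = 2.624356

a=35.473 sag=57.620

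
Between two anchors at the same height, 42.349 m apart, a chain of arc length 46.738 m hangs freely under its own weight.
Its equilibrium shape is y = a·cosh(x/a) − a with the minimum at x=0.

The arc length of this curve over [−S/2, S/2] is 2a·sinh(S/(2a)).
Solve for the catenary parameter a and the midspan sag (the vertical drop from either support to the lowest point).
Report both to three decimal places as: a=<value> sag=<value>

seed: a₀ = √(S³/(24(L−S))) = √(42.349³/(24·4.389)) = 26.851981
iter 1: u=0.788564  f(a)=+1.385e-01  f'(a)=-3.477e-01  a ← 26.851981 − (+1.385e-01/-3.477e-01) = 27.250324
iter 2: u=0.777037  f(a)=+3.142e-03  f'(a)=-3.321e-01  a ← 27.250324 − (+3.142e-03/-3.321e-01) = 27.259786
iter 3: u=0.776767  f(a)=+1.701e-06  f'(a)=-3.317e-01  a ← 27.259786 − (+1.701e-06/-3.317e-01) = 27.259792
iter 4: u=0.776767  f(a)=+5.045e-13  f'(a)=-3.317e-01  a ← 27.259792 − (+5.045e-13/-3.317e-01) = 27.259792
converged: |Δa| < 1e-12 after 4 iterations
sag = a·(cosh(S/(2a)) − 1) = 27.259792·(cosh(0.776767) − 1) = 8.645729
T_max/T_min = cosh(S/(2a)) = 1.317160

a=27.260 sag=8.646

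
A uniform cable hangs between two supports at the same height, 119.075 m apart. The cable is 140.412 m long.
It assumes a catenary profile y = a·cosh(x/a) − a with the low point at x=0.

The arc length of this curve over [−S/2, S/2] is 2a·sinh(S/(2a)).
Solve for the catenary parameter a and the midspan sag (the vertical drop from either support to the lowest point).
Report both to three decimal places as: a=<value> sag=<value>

seed: a₀ = √(S³/(24(L−S))) = √(119.075³/(24·21.337)) = 57.419392
iter 1: u=1.036888  f(a)=+1.177e+00  f'(a)=-8.262e-01  a ← 57.419392 − (+1.177e+00/-8.262e-01) = 58.843706
iter 2: u=1.011790  f(a)=+4.521e-02  f'(a)=-7.639e-01  a ← 58.843706 − (+4.521e-02/-7.639e-01) = 58.902893
iter 3: u=1.010774  f(a)=+7.263e-05  f'(a)=-7.614e-01  a ← 58.902893 − (+7.263e-05/-7.614e-01) = 58.902989
iter 4: u=1.010772  f(a)=+1.881e-10  f'(a)=-7.614e-01  a ← 58.902989 − (+1.881e-10/-7.614e-01) = 58.902989
iter 5: u=1.010772  f(a)=-2.842e-14  f'(a)=-7.614e-01  a ← 58.902989 − (-2.842e-14/-7.614e-01) = 58.902989
converged: |Δa| < 1e-12 after 5 iterations
sag = a·(cosh(S/(2a)) − 1) = 58.902989·(cosh(1.010772) − 1) = 32.740039
T_max/T_min = cosh(S/(2a)) = 1.555830

a=58.903 sag=32.740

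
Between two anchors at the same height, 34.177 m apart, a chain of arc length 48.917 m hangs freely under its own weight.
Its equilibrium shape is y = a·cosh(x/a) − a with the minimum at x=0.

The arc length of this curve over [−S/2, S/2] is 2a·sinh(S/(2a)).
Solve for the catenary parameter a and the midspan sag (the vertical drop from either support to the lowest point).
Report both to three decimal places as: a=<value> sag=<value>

seed: a₀ = √(S³/(24(L−S))) = √(34.177³/(24·14.740)) = 10.622984
iter 1: u=1.608635  f(a)=+2.029e+00  f'(a)=-3.563e+00  a ← 10.622984 − (+2.029e+00/-3.563e+00) = 11.192459
iter 2: u=1.526787  f(a)=+1.746e-01  f'(a)=-2.974e+00  a ← 11.192459 − (+1.746e-01/-2.974e+00) = 11.251162
iter 3: u=1.518821  f(a)=+1.561e-03  f'(a)=-2.921e+00  a ← 11.251162 − (+1.561e-03/-2.921e+00) = 11.251696
iter 4: u=1.518749  f(a)=+1.273e-07  f'(a)=-2.920e+00  a ← 11.251696 − (+1.273e-07/-2.920e+00) = 11.251696
iter 5: u=1.518749  f(a)=-7.105e-15  f'(a)=-2.920e+00  a ← 11.251696 − (-7.105e-15/-2.920e+00) = 11.251696
converged: |Δa| < 1e-12 after 5 iterations
sag = a·(cosh(S/(2a)) − 1) = 11.251696·(cosh(1.518749) − 1) = 15.670765
T_max/T_min = cosh(S/(2a)) = 2.392747

a=11.252 sag=15.671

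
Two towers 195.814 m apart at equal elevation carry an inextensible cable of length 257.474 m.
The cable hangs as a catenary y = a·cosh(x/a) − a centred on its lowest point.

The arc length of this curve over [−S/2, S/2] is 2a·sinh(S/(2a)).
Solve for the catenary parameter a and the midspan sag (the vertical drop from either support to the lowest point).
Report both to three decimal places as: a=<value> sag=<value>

seed: a₀ = √(S³/(24(L−S))) = √(195.814³/(24·61.660)) = 71.229226
iter 1: u=1.374534  f(a)=+6.094e+00  f'(a)=-2.081e+00  a ← 71.229226 − (+6.094e+00/-2.081e+00) = 74.157174
iter 2: u=1.320263  f(a)=+3.959e-01  f'(a)=-1.819e+00  a ← 74.157174 − (+3.959e-01/-1.819e+00) = 74.374831
iter 3: u=1.316400  f(a)=+1.928e-03  f'(a)=-1.801e+00  a ← 74.374831 − (+1.928e-03/-1.801e+00) = 74.375902
iter 4: u=1.316381  f(a)=+4.619e-08  f'(a)=-1.801e+00  a ← 74.375902 − (+4.619e-08/-1.801e+00) = 74.375902
iter 5: u=1.316381  f(a)=+5.684e-14  f'(a)=-1.801e+00  a ← 74.375902 − (+5.684e-14/-1.801e+00) = 74.375902
converged: |Δa| < 1e-12 after 5 iterations
sag = a·(cosh(S/(2a)) − 1) = 74.375902·(cosh(1.316381) − 1) = 74.301568
T_max/T_min = cosh(S/(2a)) = 1.999001

a=74.376 sag=74.302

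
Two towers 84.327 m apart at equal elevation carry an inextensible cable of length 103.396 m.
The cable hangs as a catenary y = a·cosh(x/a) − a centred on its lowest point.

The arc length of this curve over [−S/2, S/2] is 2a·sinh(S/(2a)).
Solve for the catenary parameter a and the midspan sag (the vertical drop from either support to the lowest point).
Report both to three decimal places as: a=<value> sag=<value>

a=37.367 sag=26.422

seed: a₀ = √(S³/(24(L−S))) = √(84.327³/(24·19.069)) = 36.197652
iter 1: u=1.164813  f(a)=+1.336e+00  f'(a)=-1.204e+00  a ← 36.197652 − (+1.336e+00/-1.204e+00) = 37.307781
iter 2: u=1.130153  f(a)=+6.393e-02  f'(a)=-1.091e+00  a ← 37.307781 − (+6.393e-02/-1.091e+00) = 37.366384
iter 3: u=1.128381  f(a)=+1.626e-04  f'(a)=-1.085e+00  a ← 37.366384 − (+1.626e-04/-1.085e+00) = 37.366533
iter 4: u=1.128376  f(a)=+1.059e-09  f'(a)=-1.085e+00  a ← 37.366533 − (+1.059e-09/-1.085e+00) = 37.366533
iter 5: u=1.128376  f(a)=+1.421e-14  f'(a)=-1.085e+00  a ← 37.366533 − (+1.421e-14/-1.085e+00) = 37.366533
converged: |Δa| < 1e-12 after 5 iterations
sag = a·(cosh(S/(2a)) − 1) = 37.366533·(cosh(1.128376) − 1) = 26.421718
T_max/T_min = cosh(S/(2a)) = 1.707096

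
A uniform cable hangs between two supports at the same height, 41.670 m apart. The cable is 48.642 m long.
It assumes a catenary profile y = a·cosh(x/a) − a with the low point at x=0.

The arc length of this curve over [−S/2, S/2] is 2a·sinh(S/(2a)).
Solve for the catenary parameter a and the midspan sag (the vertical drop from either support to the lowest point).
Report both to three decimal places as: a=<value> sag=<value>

seed: a₀ = √(S³/(24(L−S))) = √(41.670³/(24·6.972)) = 20.794618
iter 1: u=1.001942  f(a)=+3.584e-01  f'(a)=-7.403e-01  a ← 20.794618 − (+3.584e-01/-7.403e-01) = 21.278775
iter 2: u=0.979145  f(a)=+1.290e-02  f'(a)=-6.879e-01  a ← 21.278775 − (+1.290e-02/-6.879e-01) = 21.297527
iter 3: u=0.978283  f(a)=+1.809e-05  f'(a)=-6.860e-01  a ← 21.297527 − (+1.809e-05/-6.860e-01) = 21.297554
iter 4: u=0.978281  f(a)=+3.570e-11  f'(a)=-6.860e-01  a ← 21.297554 − (+3.570e-11/-6.860e-01) = 21.297554
iter 5: u=0.978281  f(a)=-1.421e-14  f'(a)=-6.860e-01  a ← 21.297554 − (-1.421e-14/-6.860e-01) = 21.297554
converged: |Δa| < 1e-12 after 5 iterations
sag = a·(cosh(S/(2a)) − 1) = 21.297554·(cosh(0.978281) − 1) = 11.030404
T_max/T_min = cosh(S/(2a)) = 1.517919

a=21.298 sag=11.030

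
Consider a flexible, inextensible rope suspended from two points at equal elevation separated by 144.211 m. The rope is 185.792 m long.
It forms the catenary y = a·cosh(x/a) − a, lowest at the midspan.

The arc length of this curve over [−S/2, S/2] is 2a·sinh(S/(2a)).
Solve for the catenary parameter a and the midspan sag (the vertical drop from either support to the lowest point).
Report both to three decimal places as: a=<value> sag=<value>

a=57.050 sag=51.966

seed: a₀ = √(S³/(24(L−S))) = √(144.211³/(24·41.581)) = 54.820690
iter 1: u=1.315297  f(a)=+3.749e+00  f'(a)=-1.796e+00  a ← 54.820690 − (+3.749e+00/-1.796e+00) = 56.907658
iter 2: u=1.267061  f(a)=+2.247e-01  f'(a)=-1.587e+00  a ← 56.907658 − (+2.247e-01/-1.587e+00) = 57.049263
iter 3: u=1.263916  f(a)=+9.211e-04  f'(a)=-1.574e+00  a ← 57.049263 − (+9.211e-04/-1.574e+00) = 57.049849
iter 4: u=1.263903  f(a)=+1.562e-08  f'(a)=-1.574e+00  a ← 57.049849 − (+1.562e-08/-1.574e+00) = 57.049849
iter 5: u=1.263903  f(a)=+0.000e+00  f'(a)=-1.574e+00  a ← 57.049849 − (+0.000e+00/-1.574e+00) = 57.049849
converged: |Δa| < 1e-12 after 5 iterations
sag = a·(cosh(S/(2a)) − 1) = 57.049849·(cosh(1.263903) − 1) = 51.965527
T_max/T_min = cosh(S/(2a)) = 1.910879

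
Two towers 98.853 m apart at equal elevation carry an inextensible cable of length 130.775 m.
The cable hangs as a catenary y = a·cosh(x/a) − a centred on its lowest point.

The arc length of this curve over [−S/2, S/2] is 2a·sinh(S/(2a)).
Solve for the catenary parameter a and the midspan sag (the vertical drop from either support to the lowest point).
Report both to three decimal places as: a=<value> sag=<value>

a=37.115 sag=38.072

seed: a₀ = √(S³/(24(L−S))) = √(98.853³/(24·31.922)) = 35.508646
iter 1: u=1.391957  f(a)=+3.239e+00  f'(a)=-2.171e+00  a ← 35.508646 − (+3.239e+00/-2.171e+00) = 37.000389
iter 2: u=1.335837  f(a)=+2.153e-01  f'(a)=-1.891e+00  a ← 37.000389 − (+2.153e-01/-1.891e+00) = 37.114217
iter 3: u=1.331740  f(a)=+1.101e-03  f'(a)=-1.872e+00  a ← 37.114217 − (+1.101e-03/-1.872e+00) = 37.114806
iter 4: u=1.331719  f(a)=+2.912e-08  f'(a)=-1.872e+00  a ← 37.114806 − (+2.912e-08/-1.872e+00) = 37.114806
iter 5: u=1.331719  f(a)=+2.842e-14  f'(a)=-1.872e+00  a ← 37.114806 − (+2.842e-14/-1.872e+00) = 37.114806
converged: |Δa| < 1e-12 after 5 iterations
sag = a·(cosh(S/(2a)) − 1) = 37.114806·(cosh(1.331719) − 1) = 38.071855
T_max/T_min = cosh(S/(2a)) = 2.025786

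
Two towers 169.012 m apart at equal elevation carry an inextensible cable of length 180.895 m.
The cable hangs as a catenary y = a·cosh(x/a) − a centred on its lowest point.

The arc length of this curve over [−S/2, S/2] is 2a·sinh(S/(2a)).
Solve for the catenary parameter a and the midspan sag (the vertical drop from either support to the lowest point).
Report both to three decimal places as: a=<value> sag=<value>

a=131.460 sag=28.110

seed: a₀ = √(S³/(24(L−S))) = √(169.012³/(24·11.883)) = 130.109091
iter 1: u=0.649501  f(a)=+2.532e-01  f'(a)=-1.905e-01  a ← 130.109091 − (+2.532e-01/-1.905e-01) = 131.438202
iter 2: u=0.642933  f(a)=+3.932e-03  f'(a)=-1.846e-01  a ← 131.438202 − (+3.932e-03/-1.846e-01) = 131.459500
iter 3: u=0.642829  f(a)=+9.815e-07  f'(a)=-1.845e-01  a ← 131.459500 − (+9.815e-07/-1.845e-01) = 131.459506
iter 4: u=0.642829  f(a)=+8.527e-14  f'(a)=-1.845e-01  a ← 131.459506 − (+8.527e-14/-1.845e-01) = 131.459506
converged: |Δa| < 1e-12 after 4 iterations
sag = a·(cosh(S/(2a)) − 1) = 131.459506·(cosh(0.642829) − 1) = 28.109764
T_max/T_min = cosh(S/(2a)) = 1.213828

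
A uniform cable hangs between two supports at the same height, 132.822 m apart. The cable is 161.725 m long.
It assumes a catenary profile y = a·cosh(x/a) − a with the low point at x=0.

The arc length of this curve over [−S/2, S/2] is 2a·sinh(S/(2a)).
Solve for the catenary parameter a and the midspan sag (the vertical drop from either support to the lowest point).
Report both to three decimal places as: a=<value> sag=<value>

a=59.930 sag=40.720

seed: a₀ = √(S³/(24(L−S))) = √(132.822³/(24·28.903)) = 58.120313
iter 1: u=1.142647  f(a)=+1.947e+00  f'(a)=-1.131e+00  a ← 58.120313 − (+1.947e+00/-1.131e+00) = 59.841954
iter 2: u=1.109773  f(a)=+8.984e-02  f'(a)=-1.028e+00  a ← 59.841954 − (+8.984e-02/-1.028e+00) = 59.929310
iter 3: u=1.108156  f(a)=+2.119e-04  f'(a)=-1.024e+00  a ← 59.929310 − (+2.119e-04/-1.024e+00) = 59.929517
iter 4: u=1.108152  f(a)=+1.185e-09  f'(a)=-1.024e+00  a ← 59.929517 − (+1.185e-09/-1.024e+00) = 59.929517
iter 5: u=1.108152  f(a)=+2.842e-14  f'(a)=-1.024e+00  a ← 59.929517 − (+2.842e-14/-1.024e+00) = 59.929517
converged: |Δa| < 1e-12 after 5 iterations
sag = a·(cosh(S/(2a)) − 1) = 59.929517·(cosh(1.108152) − 1) = 40.719829
T_max/T_min = cosh(S/(2a)) = 1.679462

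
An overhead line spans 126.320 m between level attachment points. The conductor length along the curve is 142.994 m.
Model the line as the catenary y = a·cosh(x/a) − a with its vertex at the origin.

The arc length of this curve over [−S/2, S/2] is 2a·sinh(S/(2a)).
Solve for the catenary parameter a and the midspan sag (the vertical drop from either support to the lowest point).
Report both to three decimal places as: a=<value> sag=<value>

seed: a₀ = √(S³/(24(L−S))) = √(126.320³/(24·16.674)) = 70.971283
iter 1: u=0.889937  f(a)=+6.729e-01  f'(a)=-5.082e-01  a ← 70.971283 − (+6.729e-01/-5.082e-01) = 72.295406
iter 2: u=0.873638  f(a)=+1.929e-02  f'(a)=-4.794e-01  a ← 72.295406 − (+1.929e-02/-4.794e-01) = 72.335650
iter 3: u=0.873152  f(a)=+1.690e-05  f'(a)=-4.786e-01  a ← 72.335650 − (+1.690e-05/-4.786e-01) = 72.335685
iter 4: u=0.873151  f(a)=+1.299e-11  f'(a)=-4.786e-01  a ← 72.335685 − (+1.299e-11/-4.786e-01) = 72.335685
converged: |Δa| < 1e-12 after 4 iterations
sag = a·(cosh(S/(2a)) − 1) = 72.335685·(cosh(0.873151) − 1) = 29.371111
T_max/T_min = cosh(S/(2a)) = 1.406039

a=72.336 sag=29.371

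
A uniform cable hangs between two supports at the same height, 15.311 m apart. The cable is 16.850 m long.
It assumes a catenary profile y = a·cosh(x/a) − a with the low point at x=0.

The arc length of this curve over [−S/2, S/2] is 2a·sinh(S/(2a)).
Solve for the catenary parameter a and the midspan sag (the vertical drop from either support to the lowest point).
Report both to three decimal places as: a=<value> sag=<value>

a=10.003 sag=3.075

seed: a₀ = √(S³/(24(L−S))) = √(15.311³/(24·1.539)) = 9.857809
iter 1: u=0.776592  f(a)=+4.708e-02  f'(a)=-3.315e-01  a ← 9.857809 − (+4.708e-02/-3.315e-01) = 9.999839
iter 2: u=0.765562  f(a)=+1.037e-03  f'(a)=-3.170e-01  a ← 9.999839 − (+1.037e-03/-3.170e-01) = 10.003109
iter 3: u=0.765312  f(a)=+5.279e-07  f'(a)=-3.167e-01  a ← 10.003109 − (+5.279e-07/-3.167e-01) = 10.003111
iter 4: u=0.765312  f(a)=+1.386e-13  f'(a)=-3.167e-01  a ← 10.003111 − (+1.386e-13/-3.167e-01) = 10.003111
converged: |Δa| < 1e-12 after 4 iterations
sag = a·(cosh(S/(2a)) − 1) = 10.003111·(cosh(0.765312) − 1) = 3.075224
T_max/T_min = cosh(S/(2a)) = 1.307427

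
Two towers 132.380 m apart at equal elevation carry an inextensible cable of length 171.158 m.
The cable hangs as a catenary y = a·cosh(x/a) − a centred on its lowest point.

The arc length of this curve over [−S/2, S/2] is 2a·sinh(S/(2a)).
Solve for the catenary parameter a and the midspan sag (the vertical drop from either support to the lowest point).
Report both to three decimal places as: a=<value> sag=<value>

a=51.988 sag=48.145

seed: a₀ = √(S³/(24(L−S))) = √(132.380³/(24·38.778)) = 49.926974
iter 1: u=1.325736  f(a)=+3.554e+00  f'(a)=-1.844e+00  a ← 49.926974 − (+3.554e+00/-1.844e+00) = 51.854135
iter 2: u=1.276465  f(a)=+2.161e-01  f'(a)=-1.626e+00  a ← 51.854135 − (+2.161e-01/-1.626e+00) = 51.987055
iter 3: u=1.273202  f(a)=+9.139e-04  f'(a)=-1.612e+00  a ← 51.987055 − (+9.139e-04/-1.612e+00) = 51.987622
iter 4: u=1.273188  f(a)=+1.649e-08  f'(a)=-1.612e+00  a ← 51.987622 − (+1.649e-08/-1.612e+00) = 51.987622
iter 5: u=1.273188  f(a)=-2.842e-14  f'(a)=-1.612e+00  a ← 51.987622 − (-2.842e-14/-1.612e+00) = 51.987622
converged: |Δa| < 1e-12 after 5 iterations
sag = a·(cosh(S/(2a)) − 1) = 51.987622·(cosh(1.273188) − 1) = 48.144681
T_max/T_min = cosh(S/(2a)) = 1.926080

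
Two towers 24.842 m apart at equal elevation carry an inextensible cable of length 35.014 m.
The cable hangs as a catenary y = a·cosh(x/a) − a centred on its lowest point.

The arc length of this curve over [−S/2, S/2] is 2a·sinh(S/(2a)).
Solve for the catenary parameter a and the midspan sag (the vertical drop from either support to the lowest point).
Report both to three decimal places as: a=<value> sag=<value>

a=8.372 sag=11.034

seed: a₀ = √(S³/(24(L−S))) = √(24.842³/(24·10.172)) = 7.924485
iter 1: u=1.567420  f(a)=+1.325e+00  f'(a)=-3.256e+00  a ← 7.924485 − (+1.325e+00/-3.256e+00) = 8.331494
iter 2: u=1.490849  f(a)=+1.089e-01  f'(a)=-2.741e+00  a ← 8.331494 − (+1.089e-01/-2.741e+00) = 8.371243
iter 3: u=1.483770  f(a)=+8.819e-04  f'(a)=-2.696e+00  a ← 8.371243 − (+8.819e-04/-2.696e+00) = 8.371570
iter 4: u=1.483712  f(a)=+5.883e-08  f'(a)=-2.696e+00  a ← 8.371570 − (+5.883e-08/-2.696e+00) = 8.371570
iter 5: u=1.483712  f(a)=+0.000e+00  f'(a)=-2.696e+00  a ← 8.371570 − (+0.000e+00/-2.696e+00) = 8.371570
converged: |Δa| < 1e-12 after 5 iterations
sag = a·(cosh(S/(2a)) − 1) = 8.371570·(cosh(1.483712) − 1) = 11.034054
T_max/T_min = cosh(S/(2a)) = 2.318039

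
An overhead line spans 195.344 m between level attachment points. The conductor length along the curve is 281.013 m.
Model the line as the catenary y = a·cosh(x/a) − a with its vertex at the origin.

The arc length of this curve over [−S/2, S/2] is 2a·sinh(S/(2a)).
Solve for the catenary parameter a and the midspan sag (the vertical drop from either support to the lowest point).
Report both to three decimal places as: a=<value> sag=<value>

a=63.831 sag=90.495

seed: a₀ = √(S³/(24(L−S))) = √(195.344³/(24·85.669)) = 60.211943
iter 1: u=1.622137  f(a)=+1.200e+01  f'(a)=-3.668e+00  a ← 60.211943 − (+1.200e+01/-3.668e+00) = 63.484280
iter 2: u=1.538523  f(a)=+1.048e+00  f'(a)=-3.053e+00  a ← 63.484280 − (+1.048e+00/-3.053e+00) = 63.827525
iter 3: u=1.530249  f(a)=+9.677e-03  f'(a)=-2.997e+00  a ← 63.827525 − (+9.677e-03/-2.997e+00) = 63.830754
iter 4: u=1.530171  f(a)=+8.419e-07  f'(a)=-2.997e+00  a ← 63.830754 − (+8.419e-07/-2.997e+00) = 63.830754
iter 5: u=1.530171  f(a)=-5.684e-14  f'(a)=-2.997e+00  a ← 63.830754 − (-5.684e-14/-2.997e+00) = 63.830754
converged: |Δa| < 1e-12 after 5 iterations
sag = a·(cosh(S/(2a)) − 1) = 63.830754·(cosh(1.530171) − 1) = 90.495011
T_max/T_min = cosh(S/(2a)) = 2.417734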